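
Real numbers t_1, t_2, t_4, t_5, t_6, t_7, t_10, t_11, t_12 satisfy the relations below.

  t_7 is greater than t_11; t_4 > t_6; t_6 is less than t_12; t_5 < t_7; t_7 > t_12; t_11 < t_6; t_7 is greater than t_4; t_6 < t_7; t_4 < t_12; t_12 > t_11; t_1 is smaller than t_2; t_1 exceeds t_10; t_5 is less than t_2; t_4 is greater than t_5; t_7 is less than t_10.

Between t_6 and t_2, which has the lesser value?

t_6 < t_4 < t_12 < t_7 < t_10 < t_1 < t_2, by transitivity through t_4, t_12, t_7, t_10, t_1.
So t_6 < t_2; t_6 is the smaller of the two.

t_6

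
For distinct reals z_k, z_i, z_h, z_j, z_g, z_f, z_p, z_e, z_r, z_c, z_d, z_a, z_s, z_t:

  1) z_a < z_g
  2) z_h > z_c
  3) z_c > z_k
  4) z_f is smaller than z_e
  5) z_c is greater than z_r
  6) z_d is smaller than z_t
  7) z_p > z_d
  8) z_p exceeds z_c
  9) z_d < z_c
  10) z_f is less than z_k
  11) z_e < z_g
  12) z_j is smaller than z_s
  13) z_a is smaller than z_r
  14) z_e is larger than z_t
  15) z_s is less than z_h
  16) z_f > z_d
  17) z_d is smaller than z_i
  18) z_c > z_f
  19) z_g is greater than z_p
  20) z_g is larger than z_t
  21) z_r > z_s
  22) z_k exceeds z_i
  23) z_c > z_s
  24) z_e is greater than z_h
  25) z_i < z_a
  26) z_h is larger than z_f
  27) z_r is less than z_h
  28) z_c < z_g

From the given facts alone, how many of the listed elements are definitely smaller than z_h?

The elements the relations force below z_h are z_j, z_d, z_f, z_i, z_s, z_a, z_r, z_k, z_c — no chain reaches any other.
That is 9.

9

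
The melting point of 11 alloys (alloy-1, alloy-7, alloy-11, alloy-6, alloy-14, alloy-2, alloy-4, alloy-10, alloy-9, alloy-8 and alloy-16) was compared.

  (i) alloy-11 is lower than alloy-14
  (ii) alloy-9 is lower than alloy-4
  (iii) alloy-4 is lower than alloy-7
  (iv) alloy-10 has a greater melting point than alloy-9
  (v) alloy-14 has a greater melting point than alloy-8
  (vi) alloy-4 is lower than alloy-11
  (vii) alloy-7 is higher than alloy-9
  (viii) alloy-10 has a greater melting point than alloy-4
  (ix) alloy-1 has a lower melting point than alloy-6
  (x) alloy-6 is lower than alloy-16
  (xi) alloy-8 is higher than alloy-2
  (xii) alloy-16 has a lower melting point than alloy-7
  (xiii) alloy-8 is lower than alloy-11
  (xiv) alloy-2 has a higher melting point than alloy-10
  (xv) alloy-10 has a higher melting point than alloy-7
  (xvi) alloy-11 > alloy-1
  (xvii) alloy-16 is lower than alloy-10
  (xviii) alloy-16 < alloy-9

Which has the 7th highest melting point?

alloy-4

The consecutive relations fix a unique order: alloy-1 < alloy-6 < alloy-16 < alloy-9 < alloy-4 < alloy-7 < alloy-10 < alloy-2 < alloy-8 < alloy-11 < alloy-14.
Counting 7 from the largest end gives alloy-4.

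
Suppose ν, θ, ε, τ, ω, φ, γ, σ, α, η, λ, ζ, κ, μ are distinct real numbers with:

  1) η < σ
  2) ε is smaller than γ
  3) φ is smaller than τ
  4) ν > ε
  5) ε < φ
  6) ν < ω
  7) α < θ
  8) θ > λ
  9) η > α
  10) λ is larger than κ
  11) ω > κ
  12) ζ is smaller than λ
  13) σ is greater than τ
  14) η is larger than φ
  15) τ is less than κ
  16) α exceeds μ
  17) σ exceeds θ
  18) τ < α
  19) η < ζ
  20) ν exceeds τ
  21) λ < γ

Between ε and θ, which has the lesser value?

The relevant relations are ε < φ; φ < τ; τ < α; α < η; η < ζ; ζ < λ; λ < θ.
Chaining these gives ε < φ < τ < α < η < ζ < λ < θ.
So ε < θ; ε is the smaller of the two.

ε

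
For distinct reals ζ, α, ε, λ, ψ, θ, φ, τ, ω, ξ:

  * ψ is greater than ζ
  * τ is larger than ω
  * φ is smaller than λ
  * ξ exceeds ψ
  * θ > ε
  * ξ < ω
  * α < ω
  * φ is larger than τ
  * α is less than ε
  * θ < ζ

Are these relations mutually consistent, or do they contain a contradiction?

consistent

The single ordering α < ε < θ < ζ < ψ < ξ < ω < τ < φ < λ satisfies every listed relation, so no contradiction arises.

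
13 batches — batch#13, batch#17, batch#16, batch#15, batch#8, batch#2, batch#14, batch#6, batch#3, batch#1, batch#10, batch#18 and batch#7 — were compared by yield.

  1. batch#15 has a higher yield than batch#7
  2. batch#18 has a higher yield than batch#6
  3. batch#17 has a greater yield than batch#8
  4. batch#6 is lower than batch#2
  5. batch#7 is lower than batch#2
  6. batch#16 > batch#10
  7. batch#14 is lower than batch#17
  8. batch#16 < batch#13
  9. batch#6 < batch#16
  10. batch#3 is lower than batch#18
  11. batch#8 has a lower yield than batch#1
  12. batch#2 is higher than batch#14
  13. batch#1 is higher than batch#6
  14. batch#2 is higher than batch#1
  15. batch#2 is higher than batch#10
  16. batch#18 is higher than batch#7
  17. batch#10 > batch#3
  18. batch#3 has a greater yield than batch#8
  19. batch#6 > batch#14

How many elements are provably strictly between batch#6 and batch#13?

1

The relations place batch#6 below batch#13. An element lies strictly between them when it is forced above batch#6 and also forced below batch#13.
Above batch#6: {batch#1, batch#16, batch#18, batch#2}. Below batch#13: {batch#14, batch#8, batch#3, batch#10, batch#16}.
Intersection: {batch#16} — 1.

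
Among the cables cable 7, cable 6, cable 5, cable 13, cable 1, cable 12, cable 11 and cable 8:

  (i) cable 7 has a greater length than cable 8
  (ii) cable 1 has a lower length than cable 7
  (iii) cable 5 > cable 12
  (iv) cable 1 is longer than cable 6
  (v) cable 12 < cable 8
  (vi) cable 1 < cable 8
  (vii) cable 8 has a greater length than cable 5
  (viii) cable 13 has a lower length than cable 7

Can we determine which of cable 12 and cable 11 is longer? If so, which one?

Following every chain through cable 11: nothing is chained to cable 11.
cable 12 is not reached, and no chain runs the other way from cable 12 to cable 11.
So the given relations leave the order of cable 11 and cable 12 undetermined.

undetermined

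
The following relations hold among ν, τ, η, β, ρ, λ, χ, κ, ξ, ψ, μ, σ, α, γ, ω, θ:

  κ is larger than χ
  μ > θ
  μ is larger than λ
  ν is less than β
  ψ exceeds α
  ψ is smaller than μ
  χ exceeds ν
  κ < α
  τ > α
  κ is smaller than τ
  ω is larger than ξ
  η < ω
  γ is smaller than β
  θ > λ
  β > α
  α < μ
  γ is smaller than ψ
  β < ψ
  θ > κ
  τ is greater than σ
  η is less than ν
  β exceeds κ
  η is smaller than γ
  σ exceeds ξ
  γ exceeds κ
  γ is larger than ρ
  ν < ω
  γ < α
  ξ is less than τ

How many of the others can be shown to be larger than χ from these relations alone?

The elements the relations force above χ are κ, θ, γ, α, τ, β, ψ, μ — no chain reaches any other.
That is 8.

8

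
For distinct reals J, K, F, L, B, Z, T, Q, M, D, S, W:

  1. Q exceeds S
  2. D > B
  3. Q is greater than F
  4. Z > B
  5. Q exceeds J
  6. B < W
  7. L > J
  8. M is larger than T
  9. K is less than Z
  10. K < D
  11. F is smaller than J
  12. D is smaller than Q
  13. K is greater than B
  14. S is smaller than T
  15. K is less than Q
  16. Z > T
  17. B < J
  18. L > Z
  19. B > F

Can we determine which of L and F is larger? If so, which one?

F < B < K < Z < L, by transitivity through B, K, Z.
So L is larger.

L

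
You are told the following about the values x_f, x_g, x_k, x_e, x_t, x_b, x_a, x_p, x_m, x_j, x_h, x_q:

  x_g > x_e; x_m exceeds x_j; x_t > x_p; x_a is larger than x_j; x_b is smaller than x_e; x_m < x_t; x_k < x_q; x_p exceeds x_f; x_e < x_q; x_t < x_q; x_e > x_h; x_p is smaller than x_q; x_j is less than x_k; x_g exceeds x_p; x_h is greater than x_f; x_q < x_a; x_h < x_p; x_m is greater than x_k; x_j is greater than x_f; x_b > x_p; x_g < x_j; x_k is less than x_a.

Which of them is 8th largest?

x_e

The consecutive relations fix a unique order: x_f < x_h < x_p < x_b < x_e < x_g < x_j < x_k < x_m < x_t < x_q < x_a.
The 8th largest is x_e.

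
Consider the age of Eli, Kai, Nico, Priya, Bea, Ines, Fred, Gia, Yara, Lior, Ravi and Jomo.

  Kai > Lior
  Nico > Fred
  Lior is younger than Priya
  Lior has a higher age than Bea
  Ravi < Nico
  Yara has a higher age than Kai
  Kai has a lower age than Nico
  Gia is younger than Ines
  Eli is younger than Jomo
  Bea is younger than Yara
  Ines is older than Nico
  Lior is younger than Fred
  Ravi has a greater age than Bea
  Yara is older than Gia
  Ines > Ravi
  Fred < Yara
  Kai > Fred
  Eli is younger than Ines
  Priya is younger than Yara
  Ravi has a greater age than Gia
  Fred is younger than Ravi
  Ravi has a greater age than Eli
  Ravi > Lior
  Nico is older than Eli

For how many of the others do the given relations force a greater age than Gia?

Directly above Gia: Yara, Ravi, Ines.
One step further: Nico (4 so far).
No other element is forced above Gia by the given relations, so the count is 4.

4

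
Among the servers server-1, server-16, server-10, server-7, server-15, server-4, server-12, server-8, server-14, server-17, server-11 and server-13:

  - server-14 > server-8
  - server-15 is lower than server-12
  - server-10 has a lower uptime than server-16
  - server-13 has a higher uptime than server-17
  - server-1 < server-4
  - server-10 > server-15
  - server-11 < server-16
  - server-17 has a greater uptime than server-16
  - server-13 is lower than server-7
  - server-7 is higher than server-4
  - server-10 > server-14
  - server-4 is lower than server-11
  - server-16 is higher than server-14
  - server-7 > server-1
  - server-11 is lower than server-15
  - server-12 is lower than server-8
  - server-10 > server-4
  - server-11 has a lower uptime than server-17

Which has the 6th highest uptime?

The consecutive relations fix a unique order: server-1 < server-4 < server-11 < server-15 < server-12 < server-8 < server-14 < server-10 < server-16 < server-17 < server-13 < server-7.
The 6th largest is server-14.

server-14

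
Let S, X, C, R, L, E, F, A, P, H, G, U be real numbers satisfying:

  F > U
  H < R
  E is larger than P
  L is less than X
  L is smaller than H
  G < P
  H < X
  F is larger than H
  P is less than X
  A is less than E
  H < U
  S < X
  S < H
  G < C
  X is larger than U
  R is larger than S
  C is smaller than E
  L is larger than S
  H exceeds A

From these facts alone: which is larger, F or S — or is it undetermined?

S < L and L < H give S < H.
With H < U: S < L < H < U.
Then U < F extends the chain to F.
So F is larger.

F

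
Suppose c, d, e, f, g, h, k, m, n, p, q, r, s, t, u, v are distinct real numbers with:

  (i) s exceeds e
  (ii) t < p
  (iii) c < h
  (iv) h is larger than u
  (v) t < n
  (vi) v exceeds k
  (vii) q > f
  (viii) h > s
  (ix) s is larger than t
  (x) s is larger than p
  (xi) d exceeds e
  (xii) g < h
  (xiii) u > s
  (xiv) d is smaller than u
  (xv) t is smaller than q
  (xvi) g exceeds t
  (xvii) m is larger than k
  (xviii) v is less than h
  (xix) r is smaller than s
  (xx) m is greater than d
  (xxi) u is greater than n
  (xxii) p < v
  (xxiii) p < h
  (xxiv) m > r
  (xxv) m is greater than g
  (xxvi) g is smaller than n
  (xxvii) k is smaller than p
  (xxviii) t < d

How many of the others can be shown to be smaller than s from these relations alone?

From s the given relations immediately reach t, e, p, r.
From those, k — 5 in total.
Nothing else is reachable below s; 5 in all.

5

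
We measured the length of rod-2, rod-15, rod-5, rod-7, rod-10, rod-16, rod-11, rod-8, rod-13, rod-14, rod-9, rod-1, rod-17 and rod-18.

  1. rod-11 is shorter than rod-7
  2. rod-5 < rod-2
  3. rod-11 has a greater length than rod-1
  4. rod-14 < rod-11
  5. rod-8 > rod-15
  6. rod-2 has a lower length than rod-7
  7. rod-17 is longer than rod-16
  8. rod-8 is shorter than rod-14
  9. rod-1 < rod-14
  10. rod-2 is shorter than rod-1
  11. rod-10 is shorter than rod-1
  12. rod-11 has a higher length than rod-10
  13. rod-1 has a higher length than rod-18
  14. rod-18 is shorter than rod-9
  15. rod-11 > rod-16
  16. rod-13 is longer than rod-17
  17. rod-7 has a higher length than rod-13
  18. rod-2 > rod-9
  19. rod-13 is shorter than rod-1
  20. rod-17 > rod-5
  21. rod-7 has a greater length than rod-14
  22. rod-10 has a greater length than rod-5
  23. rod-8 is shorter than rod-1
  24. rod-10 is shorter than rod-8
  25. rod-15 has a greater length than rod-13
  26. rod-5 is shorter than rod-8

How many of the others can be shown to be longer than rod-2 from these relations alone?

Directly above rod-2: rod-1, rod-7.
One step further: rod-14, rod-11 (4 so far).
Nothing else is reachable above rod-2; 4 in all.

4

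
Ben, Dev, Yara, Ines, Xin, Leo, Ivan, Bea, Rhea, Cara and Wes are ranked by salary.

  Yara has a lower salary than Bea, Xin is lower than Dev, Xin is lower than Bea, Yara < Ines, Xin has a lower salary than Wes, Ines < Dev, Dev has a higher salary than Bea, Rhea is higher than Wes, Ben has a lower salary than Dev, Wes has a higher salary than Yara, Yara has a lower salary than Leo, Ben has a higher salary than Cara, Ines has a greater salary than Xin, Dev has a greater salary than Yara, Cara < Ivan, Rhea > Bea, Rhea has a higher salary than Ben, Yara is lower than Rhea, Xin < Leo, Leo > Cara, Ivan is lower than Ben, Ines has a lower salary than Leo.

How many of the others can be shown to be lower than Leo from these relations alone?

The elements the relations force below Leo are Cara, Xin, Yara, Ines — no chain reaches any other.
That is 4.

4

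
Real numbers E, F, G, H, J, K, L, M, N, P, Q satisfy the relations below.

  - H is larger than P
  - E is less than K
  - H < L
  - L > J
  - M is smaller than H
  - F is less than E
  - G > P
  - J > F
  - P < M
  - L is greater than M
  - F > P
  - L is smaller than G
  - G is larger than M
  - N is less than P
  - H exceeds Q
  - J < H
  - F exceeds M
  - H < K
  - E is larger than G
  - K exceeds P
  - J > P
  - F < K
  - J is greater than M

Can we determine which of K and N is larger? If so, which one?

K

N < P < M < F < J < H < L < G < E < K, by transitivity through P, M, F, J, H, L, G, E.
So K is larger.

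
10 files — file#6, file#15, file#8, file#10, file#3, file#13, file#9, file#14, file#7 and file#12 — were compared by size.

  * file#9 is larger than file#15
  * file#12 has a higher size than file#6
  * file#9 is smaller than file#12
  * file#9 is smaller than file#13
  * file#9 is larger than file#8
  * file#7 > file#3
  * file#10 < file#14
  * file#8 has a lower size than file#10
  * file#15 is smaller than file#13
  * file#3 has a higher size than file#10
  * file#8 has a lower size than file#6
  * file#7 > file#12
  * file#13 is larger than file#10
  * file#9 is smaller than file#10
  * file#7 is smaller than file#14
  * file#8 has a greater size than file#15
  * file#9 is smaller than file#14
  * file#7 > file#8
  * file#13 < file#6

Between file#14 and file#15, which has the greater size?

Chaining the given relations: file#15 < file#8 < file#9 < file#10 < file#13 < file#6 < file#12 < file#7 < file#14.
So file#15 < file#14; file#14 is the larger of the two.

file#14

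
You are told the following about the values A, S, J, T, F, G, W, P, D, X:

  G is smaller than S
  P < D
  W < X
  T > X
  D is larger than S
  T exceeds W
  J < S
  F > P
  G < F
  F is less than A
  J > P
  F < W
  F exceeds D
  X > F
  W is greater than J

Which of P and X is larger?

The relevant relations are P < J; J < S; S < D; D < F; F < W; W < X.
Chaining these gives P < J < S < D < F < W < X.
So P < X; X is the larger of the two.

X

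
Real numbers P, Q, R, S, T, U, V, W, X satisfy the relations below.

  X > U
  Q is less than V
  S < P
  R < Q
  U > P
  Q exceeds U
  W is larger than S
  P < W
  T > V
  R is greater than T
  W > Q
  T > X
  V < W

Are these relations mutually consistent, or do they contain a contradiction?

We have V < T stated directly, yet also T < R < Q < V by chaining the others — so T < V. Contradiction.

inconsistent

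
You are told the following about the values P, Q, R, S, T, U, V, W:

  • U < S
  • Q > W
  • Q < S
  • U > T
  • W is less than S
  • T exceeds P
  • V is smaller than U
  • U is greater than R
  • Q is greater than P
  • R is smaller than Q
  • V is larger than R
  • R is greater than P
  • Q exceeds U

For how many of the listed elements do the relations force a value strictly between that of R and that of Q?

The relations place R below Q. An element lies strictly between them when it is forced above R and also forced below Q.
Above R: {V, U, S}. Below Q: {P, V, W, T, U}.
Intersection: {V, U} — 2.

2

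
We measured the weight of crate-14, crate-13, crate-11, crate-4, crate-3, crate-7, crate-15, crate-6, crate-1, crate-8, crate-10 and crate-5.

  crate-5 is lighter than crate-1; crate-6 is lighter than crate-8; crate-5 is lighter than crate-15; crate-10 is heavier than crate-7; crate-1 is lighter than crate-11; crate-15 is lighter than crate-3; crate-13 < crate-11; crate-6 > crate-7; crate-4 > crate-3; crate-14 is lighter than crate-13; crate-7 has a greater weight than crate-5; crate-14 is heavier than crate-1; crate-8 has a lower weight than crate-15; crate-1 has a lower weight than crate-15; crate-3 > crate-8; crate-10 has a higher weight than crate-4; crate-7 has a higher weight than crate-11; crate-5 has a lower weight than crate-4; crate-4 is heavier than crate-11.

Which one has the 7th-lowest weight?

Piecing the relations together gives one ordering: crate-5 < crate-1 < crate-14 < crate-13 < crate-11 < crate-7 < crate-6 < crate-8 < crate-15 < crate-3 < crate-4 < crate-10.
The 7th smallest is crate-6.

crate-6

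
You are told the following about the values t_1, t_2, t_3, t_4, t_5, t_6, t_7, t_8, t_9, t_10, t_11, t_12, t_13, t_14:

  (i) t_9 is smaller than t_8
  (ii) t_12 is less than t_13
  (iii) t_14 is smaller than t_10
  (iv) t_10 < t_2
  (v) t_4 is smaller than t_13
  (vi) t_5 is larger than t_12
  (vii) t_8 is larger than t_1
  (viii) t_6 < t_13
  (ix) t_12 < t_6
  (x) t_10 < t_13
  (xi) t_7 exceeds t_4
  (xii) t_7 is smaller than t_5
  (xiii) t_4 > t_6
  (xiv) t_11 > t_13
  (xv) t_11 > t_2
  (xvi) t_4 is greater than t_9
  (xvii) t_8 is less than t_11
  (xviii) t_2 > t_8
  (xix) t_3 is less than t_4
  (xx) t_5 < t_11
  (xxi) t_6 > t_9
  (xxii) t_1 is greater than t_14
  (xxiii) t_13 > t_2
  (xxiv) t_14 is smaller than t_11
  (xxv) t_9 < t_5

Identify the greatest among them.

t_11

Chaining downward from t_11: directly below it, t_14, t_8, t_2, t_13, t_5; then t_10, t_1, t_12, t_9, t_6, t_4, t_7; then t_3.
That covers every other element, and nothing is given above t_11, so t_11 is the greatest.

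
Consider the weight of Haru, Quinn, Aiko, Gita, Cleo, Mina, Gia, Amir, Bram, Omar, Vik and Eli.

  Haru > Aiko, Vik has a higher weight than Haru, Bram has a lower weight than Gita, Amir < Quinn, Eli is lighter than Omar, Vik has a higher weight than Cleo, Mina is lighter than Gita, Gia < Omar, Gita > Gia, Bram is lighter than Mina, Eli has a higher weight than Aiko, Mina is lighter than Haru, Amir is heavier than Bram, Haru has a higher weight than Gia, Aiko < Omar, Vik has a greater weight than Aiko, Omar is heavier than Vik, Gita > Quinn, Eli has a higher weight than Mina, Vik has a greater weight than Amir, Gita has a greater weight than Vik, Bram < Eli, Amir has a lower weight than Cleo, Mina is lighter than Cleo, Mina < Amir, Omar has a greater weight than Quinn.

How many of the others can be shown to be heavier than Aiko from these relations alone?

From Aiko the given relations immediately reach Eli, Haru, Vik, Omar.
From those, Gita — 5 in total.
Nothing else is reachable above Aiko; 5 in all.

5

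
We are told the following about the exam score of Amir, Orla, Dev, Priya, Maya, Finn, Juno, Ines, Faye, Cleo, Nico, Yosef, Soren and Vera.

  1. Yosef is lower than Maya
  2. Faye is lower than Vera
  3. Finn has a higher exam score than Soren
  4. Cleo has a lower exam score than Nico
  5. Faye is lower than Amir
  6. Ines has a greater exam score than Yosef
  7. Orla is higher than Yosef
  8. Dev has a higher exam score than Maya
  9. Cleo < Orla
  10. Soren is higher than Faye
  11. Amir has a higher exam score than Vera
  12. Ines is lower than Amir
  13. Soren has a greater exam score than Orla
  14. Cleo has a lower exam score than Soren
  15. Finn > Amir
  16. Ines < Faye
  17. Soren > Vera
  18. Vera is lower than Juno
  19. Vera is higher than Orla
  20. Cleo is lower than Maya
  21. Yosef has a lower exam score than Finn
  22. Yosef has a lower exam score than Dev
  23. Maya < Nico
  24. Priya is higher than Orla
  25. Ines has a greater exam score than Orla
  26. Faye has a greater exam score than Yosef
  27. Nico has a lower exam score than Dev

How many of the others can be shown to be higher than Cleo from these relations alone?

12

The elements the relations force above Cleo are Maya, Orla, Priya, Ines, Nico, Faye, Vera, Soren, Amir, Juno, Finn, Dev — no chain reaches any other.
That is 12.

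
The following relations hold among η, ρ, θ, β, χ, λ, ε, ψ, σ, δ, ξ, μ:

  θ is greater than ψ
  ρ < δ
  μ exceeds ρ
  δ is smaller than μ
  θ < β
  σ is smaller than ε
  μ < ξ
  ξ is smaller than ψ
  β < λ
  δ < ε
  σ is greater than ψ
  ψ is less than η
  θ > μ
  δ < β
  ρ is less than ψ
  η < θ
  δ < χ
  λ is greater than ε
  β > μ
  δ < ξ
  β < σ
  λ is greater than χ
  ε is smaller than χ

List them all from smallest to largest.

Each adjacent pair is fixed by a given relation: ρ < δ; δ < μ; μ < ξ; ξ < ψ; ψ < η; η < θ; θ < β; β < σ; σ < ε; ε < χ; χ < λ. Chaining them end to end gives the full order.

ρ < δ < μ < ξ < ψ < η < θ < β < σ < ε < χ < λ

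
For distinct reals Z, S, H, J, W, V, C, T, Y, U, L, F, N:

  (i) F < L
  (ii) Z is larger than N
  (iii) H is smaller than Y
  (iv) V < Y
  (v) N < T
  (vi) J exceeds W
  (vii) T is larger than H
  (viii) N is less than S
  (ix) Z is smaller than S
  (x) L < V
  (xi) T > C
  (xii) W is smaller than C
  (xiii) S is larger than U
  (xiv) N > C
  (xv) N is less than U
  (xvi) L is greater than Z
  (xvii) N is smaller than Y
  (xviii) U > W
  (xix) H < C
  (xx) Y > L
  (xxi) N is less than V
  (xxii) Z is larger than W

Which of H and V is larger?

V

H < C and C < N give H < N.
With N < Z: H < C < N < Z.
Then Z < L extends the chain to L.
Then L < V extends the chain to V.
So H < V; V is the larger of the two.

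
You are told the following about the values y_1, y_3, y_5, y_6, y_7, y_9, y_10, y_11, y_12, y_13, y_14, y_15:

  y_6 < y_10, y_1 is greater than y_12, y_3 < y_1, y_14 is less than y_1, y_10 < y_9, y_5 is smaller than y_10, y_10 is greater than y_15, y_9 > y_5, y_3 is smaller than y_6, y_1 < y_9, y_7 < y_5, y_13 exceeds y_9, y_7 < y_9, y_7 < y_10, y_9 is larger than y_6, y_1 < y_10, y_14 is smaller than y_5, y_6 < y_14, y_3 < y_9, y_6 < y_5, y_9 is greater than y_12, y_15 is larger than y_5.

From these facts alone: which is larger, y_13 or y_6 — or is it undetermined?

y_13

The relevant relations are y_6 < y_14; y_14 < y_5; y_5 < y_15; y_15 < y_10; y_10 < y_9; y_9 < y_13.
Chaining these gives y_6 < y_14 < y_5 < y_15 < y_10 < y_9 < y_13.
So y_13 is larger.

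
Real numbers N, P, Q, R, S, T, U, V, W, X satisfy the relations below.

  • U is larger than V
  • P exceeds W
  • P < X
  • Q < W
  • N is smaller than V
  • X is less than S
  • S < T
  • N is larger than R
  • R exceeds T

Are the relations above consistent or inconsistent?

consistent

The single ordering Q < W < P < X < S < T < R < N < V < U satisfies every listed relation, so no contradiction arises.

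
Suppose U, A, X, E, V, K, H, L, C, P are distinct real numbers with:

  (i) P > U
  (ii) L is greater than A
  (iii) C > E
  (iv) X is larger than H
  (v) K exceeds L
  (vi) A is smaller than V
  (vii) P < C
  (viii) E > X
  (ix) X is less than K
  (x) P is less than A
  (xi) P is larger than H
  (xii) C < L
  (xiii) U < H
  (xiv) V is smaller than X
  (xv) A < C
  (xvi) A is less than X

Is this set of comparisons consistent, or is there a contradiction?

The single ordering U < H < P < A < V < X < E < C < L < K satisfies every listed relation, so no contradiction arises.

consistent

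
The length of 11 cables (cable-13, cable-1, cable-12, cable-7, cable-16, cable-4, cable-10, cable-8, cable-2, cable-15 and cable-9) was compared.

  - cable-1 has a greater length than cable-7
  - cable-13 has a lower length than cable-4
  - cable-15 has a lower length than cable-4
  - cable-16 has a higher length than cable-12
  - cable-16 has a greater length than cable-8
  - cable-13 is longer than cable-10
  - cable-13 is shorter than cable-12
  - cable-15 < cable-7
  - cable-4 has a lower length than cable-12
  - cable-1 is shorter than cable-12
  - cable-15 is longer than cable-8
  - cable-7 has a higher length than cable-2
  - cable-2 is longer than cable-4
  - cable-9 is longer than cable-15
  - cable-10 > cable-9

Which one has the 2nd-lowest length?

cable-15

The consecutive relations fix a unique order: cable-8 < cable-15 < cable-9 < cable-10 < cable-13 < cable-4 < cable-2 < cable-7 < cable-1 < cable-12 < cable-16.
The 2nd smallest is cable-15.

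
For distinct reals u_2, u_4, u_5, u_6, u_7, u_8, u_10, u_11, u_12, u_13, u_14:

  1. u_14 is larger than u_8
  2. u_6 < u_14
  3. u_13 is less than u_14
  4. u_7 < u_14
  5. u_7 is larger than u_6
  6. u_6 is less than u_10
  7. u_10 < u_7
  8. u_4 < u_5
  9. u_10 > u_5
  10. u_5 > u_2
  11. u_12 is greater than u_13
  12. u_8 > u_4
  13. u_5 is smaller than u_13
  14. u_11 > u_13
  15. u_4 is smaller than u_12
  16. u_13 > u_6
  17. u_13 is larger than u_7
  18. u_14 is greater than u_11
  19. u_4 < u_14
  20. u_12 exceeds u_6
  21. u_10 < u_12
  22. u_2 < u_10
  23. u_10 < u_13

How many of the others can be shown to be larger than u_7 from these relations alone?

4

From u_7 the given relations immediately reach u_13, u_14.
From those, u_11, u_12 — 4 in total.
Nothing else is reachable above u_7; 4 in all.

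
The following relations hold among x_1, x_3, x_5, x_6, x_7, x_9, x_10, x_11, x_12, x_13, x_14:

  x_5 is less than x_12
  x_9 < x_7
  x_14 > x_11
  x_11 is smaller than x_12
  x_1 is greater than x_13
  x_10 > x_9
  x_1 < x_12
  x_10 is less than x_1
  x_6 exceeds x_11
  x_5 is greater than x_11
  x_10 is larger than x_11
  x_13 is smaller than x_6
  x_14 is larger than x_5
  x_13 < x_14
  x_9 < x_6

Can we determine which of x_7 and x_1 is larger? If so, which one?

undetermined

Following every chain through x_1: above x_1 we get x_12; below x_1 we get x_9, x_11, x_10, x_13.
x_7 is not reached, and no chain runs the other way from x_7 to x_1.
So the given relations leave the order of x_1 and x_7 undetermined.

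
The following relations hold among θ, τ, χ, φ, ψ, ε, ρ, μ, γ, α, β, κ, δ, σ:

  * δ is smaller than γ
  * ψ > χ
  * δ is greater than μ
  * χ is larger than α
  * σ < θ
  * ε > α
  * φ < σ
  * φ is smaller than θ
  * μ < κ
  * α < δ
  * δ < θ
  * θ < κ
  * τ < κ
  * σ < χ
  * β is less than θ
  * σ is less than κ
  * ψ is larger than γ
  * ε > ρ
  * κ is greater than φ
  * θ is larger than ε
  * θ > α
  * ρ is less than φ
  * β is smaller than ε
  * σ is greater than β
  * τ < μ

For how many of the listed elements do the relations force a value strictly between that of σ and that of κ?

1

The relations place σ below κ. An element lies strictly between them when it is forced above σ and also forced below κ.
Above σ: {χ, θ, ψ}. Below κ: {α, τ, β, ρ, μ, ε, φ, δ, θ}.
Intersection: {θ} — 1.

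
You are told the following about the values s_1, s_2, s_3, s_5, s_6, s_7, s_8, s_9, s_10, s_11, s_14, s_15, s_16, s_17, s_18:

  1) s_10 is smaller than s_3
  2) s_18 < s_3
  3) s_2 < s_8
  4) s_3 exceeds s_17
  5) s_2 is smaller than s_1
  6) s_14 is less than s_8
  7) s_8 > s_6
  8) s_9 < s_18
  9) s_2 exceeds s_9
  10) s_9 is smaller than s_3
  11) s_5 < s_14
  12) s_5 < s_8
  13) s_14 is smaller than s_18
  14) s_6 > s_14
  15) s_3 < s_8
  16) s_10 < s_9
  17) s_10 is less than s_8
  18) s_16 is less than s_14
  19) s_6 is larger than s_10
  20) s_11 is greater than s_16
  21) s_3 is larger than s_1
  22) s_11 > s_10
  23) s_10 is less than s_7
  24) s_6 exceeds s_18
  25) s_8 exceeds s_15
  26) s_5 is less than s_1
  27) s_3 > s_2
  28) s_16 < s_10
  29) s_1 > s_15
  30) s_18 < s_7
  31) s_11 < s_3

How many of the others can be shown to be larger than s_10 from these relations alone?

9

Directly above s_10: s_9, s_11, s_6, s_7, s_3, s_8.
One step further: s_2, s_18 (8 so far).
One step further: s_1 (9 so far).
Nothing else is reachable above s_10; 9 in all.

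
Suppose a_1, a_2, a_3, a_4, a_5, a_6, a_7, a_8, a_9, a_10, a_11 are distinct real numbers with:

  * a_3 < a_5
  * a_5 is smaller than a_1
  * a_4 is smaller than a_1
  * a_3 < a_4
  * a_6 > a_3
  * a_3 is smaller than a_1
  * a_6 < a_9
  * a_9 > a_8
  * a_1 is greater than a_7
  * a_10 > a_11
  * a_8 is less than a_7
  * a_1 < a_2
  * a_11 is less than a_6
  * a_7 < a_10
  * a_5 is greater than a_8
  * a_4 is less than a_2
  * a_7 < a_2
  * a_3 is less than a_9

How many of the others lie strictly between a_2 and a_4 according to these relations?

Chaining upward from a_4 reaches: a_1.
Chaining downward from a_2 reaches: a_3, a_8, a_7, a_5, a_1.
Strictly between a_4 and a_2 are those in both lists: a_1 — 1 element.

1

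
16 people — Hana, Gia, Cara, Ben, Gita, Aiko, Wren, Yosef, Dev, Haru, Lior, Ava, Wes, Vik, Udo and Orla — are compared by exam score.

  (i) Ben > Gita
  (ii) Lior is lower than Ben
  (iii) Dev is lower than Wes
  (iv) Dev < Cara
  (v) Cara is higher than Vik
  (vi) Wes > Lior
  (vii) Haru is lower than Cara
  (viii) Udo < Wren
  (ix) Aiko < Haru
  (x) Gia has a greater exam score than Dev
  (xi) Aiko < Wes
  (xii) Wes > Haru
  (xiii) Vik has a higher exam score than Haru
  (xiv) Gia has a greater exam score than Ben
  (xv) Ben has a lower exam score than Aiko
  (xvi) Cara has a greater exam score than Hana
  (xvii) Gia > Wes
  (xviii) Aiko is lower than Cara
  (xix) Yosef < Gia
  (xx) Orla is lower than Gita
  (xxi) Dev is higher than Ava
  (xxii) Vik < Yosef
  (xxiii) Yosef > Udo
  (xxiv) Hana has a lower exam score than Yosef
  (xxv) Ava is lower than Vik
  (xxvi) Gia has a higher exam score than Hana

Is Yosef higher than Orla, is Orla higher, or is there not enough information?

The relevant relations are Orla < Gita; Gita < Ben; Ben < Aiko; Aiko < Haru; Haru < Vik; Vik < Yosef.
Together: Orla < Gita < Ben < Aiko < Haru < Vik < Yosef.
So Yosef is higher.

Yosef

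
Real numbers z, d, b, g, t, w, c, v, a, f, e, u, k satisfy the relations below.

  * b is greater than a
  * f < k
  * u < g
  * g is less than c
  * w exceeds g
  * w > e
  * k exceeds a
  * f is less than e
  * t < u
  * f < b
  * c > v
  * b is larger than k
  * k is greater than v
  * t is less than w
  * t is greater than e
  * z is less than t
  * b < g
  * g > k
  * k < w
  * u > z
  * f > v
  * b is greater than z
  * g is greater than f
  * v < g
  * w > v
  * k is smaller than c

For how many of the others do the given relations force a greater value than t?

4

Directly above t: u, w.
One step further: g (3 so far).
One step further: c (4 so far).
Nothing else is reachable above t; 4 in all.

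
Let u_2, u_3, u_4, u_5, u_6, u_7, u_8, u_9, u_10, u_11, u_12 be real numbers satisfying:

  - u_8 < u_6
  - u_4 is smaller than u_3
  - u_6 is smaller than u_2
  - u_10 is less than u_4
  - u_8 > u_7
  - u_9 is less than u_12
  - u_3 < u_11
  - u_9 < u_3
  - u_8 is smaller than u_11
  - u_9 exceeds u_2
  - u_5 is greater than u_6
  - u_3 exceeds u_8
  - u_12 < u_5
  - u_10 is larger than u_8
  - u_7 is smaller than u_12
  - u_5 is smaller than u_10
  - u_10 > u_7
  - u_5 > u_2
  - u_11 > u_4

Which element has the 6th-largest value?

u_12

Chaining the given pairs: u_7 < u_8 < u_6 < u_2 < u_9 < u_12 < u_5 < u_10 < u_4 < u_3 < u_11.
The 6th largest is u_12.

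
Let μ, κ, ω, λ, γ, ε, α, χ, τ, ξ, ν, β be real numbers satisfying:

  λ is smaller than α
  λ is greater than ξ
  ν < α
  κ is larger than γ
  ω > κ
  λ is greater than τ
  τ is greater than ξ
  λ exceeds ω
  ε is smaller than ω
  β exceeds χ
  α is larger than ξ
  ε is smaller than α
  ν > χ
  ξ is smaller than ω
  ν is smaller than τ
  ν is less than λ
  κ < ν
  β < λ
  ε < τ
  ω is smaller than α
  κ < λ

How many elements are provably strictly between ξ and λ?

2

The relations place ξ below λ. An element lies strictly between them when it is forced above ξ and also forced below λ.
Above ξ: {ω, τ, α}. Below λ: {χ, ε, γ, κ, ν, ω, β, τ}.
Intersection: {ω, τ} — 2.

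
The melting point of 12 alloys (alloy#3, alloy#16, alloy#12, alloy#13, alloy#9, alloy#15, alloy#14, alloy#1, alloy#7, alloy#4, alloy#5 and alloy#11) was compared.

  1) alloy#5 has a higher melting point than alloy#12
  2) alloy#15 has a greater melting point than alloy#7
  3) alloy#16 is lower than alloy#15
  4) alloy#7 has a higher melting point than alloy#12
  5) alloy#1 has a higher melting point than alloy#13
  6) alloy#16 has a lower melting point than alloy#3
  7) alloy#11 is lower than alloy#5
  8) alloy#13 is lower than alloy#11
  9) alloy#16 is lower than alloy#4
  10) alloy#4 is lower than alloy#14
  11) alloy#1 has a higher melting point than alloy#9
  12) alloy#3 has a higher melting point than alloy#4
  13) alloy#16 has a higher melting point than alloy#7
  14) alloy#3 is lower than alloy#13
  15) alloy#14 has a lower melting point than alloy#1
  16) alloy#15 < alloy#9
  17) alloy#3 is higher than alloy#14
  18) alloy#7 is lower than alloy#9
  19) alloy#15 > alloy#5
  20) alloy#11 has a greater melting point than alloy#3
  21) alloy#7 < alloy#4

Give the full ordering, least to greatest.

alloy#12 < alloy#7 < alloy#16 < alloy#4 < alloy#14 < alloy#3 < alloy#13 < alloy#11 < alloy#5 < alloy#15 < alloy#9 < alloy#1

The consecutive links are each given: alloy#12 < alloy#7; alloy#7 < alloy#16; alloy#16 < alloy#4; alloy#4 < alloy#14; alloy#14 < alloy#3; alloy#3 < alloy#13; alloy#13 < alloy#11; alloy#11 < alloy#5; alloy#5 < alloy#15; alloy#15 < alloy#9; alloy#9 < alloy#1.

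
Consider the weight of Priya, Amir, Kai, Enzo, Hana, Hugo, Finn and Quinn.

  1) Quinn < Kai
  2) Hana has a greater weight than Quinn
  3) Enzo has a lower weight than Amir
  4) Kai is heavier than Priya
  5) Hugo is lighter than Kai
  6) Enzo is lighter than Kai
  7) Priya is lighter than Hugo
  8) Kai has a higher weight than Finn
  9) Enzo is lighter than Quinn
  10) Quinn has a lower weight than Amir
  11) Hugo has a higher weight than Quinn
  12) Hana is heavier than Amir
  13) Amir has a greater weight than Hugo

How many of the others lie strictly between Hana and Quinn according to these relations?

Chaining upward from Quinn reaches: Hugo, Amir, Kai.
Chaining downward from Hana reaches: Priya, Enzo, Hugo, Amir.
Strictly between Quinn and Hana are those in both lists: Hugo, Amir — 2 elements.

2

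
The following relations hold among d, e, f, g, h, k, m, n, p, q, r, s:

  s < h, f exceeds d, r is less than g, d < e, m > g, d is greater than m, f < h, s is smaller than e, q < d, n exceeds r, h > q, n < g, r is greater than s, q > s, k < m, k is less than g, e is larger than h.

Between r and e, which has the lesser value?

r < n and n < g give r < g.
Then g < m extends the chain to m.
Then m < d extends the chain to d.
Then d < f extends the chain to f.
Then f < h extends the chain to h.
With h < e: r < n < g < m < d < f < h < e.
So r < e; r is the smaller of the two.

r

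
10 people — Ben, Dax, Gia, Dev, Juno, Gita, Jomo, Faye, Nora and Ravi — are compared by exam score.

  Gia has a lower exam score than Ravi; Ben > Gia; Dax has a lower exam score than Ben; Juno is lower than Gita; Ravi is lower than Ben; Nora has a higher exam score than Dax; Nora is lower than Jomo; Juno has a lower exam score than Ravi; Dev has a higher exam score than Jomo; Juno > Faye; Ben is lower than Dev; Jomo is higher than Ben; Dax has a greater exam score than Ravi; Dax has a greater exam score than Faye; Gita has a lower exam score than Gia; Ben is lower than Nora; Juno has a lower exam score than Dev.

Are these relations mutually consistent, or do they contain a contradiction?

Every relation is compatible with Faye < Juno < Gita < Gia < Ravi < Dax < Ben < Nora < Jomo < Dev; the set is consistent.

consistent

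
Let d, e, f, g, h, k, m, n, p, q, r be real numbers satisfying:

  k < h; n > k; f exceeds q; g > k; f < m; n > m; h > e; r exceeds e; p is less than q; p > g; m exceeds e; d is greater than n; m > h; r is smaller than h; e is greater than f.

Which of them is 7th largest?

f

Chaining the given pairs: k < g < p < q < f < e < r < h < m < n < d.
Counting 7 from the largest end gives f.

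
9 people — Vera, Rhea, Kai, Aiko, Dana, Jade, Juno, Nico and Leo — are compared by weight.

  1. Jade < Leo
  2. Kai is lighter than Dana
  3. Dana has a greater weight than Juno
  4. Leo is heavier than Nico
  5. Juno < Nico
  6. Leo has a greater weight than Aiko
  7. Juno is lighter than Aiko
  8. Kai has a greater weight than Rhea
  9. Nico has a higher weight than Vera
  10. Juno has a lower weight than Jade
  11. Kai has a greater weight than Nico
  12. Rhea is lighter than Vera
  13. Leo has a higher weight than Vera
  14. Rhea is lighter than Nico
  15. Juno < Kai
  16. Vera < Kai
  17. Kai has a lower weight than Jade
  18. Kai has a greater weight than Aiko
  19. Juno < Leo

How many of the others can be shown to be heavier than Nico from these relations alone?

Directly above Nico: Kai, Leo.
One step further: Jade, Dana (4 so far).
Nothing else is reachable above Nico; 4 in all.

4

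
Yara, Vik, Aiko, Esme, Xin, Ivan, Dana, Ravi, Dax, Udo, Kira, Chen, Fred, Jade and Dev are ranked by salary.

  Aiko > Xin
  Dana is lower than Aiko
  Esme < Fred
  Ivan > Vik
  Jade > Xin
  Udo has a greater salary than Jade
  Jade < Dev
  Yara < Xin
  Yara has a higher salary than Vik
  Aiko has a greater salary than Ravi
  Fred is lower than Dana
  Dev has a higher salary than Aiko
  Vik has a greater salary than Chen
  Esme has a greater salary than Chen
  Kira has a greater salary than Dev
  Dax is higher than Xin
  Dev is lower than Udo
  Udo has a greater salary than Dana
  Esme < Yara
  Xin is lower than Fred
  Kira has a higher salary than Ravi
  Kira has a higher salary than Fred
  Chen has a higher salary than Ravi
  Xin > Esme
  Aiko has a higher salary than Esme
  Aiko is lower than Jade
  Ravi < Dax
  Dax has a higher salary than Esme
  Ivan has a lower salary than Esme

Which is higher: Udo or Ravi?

Ravi < Chen < Vik < Ivan < Esme < Yara < Xin < Fred < Dana < Aiko < Jade < Dev < Udo, by transitivity through Chen, Vik, Ivan, Esme, Yara, Xin, Fred, Dana, Aiko, Jade, Dev.
So Ravi < Udo; Udo is the higher of the two.

Udo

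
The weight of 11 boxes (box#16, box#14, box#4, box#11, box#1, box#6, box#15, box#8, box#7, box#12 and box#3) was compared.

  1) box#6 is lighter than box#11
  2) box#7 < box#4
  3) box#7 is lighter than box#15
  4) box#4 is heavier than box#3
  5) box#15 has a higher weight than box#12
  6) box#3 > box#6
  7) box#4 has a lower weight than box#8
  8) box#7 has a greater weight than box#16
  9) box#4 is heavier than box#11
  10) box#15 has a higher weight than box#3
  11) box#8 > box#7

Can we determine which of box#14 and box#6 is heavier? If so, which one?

undetermined

Following every chain through box#6: above box#6 we get box#11, box#3, box#4, box#8, box#15.
box#14 is not reached, and no chain runs the other way from box#14 to box#6.
So the given relations leave the order of box#6 and box#14 undetermined.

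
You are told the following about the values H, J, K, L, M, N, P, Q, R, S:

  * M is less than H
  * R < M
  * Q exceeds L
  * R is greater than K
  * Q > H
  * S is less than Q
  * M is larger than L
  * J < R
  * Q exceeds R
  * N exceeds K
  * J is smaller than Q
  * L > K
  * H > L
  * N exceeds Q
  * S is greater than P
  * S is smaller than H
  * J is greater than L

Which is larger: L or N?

N

L < J and J < R give L < R.
Then R < M extends the chain to M.
Then M < H extends the chain to H.
Then H < Q extends the chain to Q.
With Q < N: L < J < R < M < H < Q < N.
So L < N; N is the larger of the two.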